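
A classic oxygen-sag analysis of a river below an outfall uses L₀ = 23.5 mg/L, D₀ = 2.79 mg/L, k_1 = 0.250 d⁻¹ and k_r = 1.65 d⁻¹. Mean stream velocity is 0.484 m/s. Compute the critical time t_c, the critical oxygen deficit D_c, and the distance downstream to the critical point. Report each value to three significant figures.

At the critical point dD/dt = 0, so k_1 L₀ e^(−k_1 t) = k_r D. Substituting D(t) from the Streeter–Phelps equation and solving for t gives
t_c = ln[(k_r/k_1)(1 − D₀(k_r−k_1)/(k_1 L₀))] / (k_r−k_1).
Here k_r−k_1 = 1.400 d⁻¹ and 1 − D₀(k_r−k_1)/(k_1 L₀) = 1 − 2.79×1.400/(0.250×23.5) = 0.3351, so
t_c = ln(6.600 × 0.3351) / 1.400 = 0.7939 / 1.400 = 0.5671 d.
D_c = (k_1/k_r) L₀ e^(−k_1 t_c) = (0.250/1.65) × 23.5 × e^(−0.250×0.5671) = 0.1515 × 23.5 × 0.8678 = 3.090 mg/L.
x_c = v t_c = 0.484 m/s × 0.5671 d × 86400 s/d = 23710 m ≈ 23.7 km.

t_c ≈ 0.567 d; D_c ≈ 3.09 mg/L; x_c ≈ 23.7 km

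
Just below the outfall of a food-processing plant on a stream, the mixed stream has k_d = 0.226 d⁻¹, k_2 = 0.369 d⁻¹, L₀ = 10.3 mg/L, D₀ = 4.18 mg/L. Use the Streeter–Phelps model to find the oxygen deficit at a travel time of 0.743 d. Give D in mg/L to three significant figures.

k_d L₀/(k_2−k_d) = 0.226×10.3/(0.369−0.226) = 2.328/0.1430 = 16.28 mg/L.
e^(−k_d t) = e^(−0.226×0.7430) = 0.8454; e^(−k_2 t) = e^(−0.369×0.7430) = 0.7602.
D = 16.28 × (0.8454 − 0.7602) + 4.18 × 0.7602 = 1.387 + 3.178 = 4.565 mg/L.

D ≈ 4.56 mg/L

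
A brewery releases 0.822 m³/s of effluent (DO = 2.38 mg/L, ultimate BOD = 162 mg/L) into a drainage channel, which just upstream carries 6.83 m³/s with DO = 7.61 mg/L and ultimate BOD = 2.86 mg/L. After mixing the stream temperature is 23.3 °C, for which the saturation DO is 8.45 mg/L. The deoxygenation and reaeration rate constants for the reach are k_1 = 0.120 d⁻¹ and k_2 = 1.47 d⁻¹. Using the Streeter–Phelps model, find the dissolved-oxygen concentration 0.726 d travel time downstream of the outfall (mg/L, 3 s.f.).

DO ≈ 6.95 mg/L

Mixed DO = (6.83×7.61 + 0.822×2.38)/(6.83+0.822) = 53.93/7.652 = 7.048 mg/L.
Mixed L₀ = (6.83×2.86 + 0.822×162)/(7.652) = 152.7/7.652 = 19.96 mg/L.
Initial deficit D₀ = C_s − DO₀ = 8.45 − 7.048 = 1.402 mg/L.
D(0.726) = [0.120×19.96/(1.47−0.120)](e^(−0.120×0.726) − e^(−1.47×0.726)) + 1.402 e^(−1.47×0.726)
= 1.774 × (0.9166 − 0.3440) + 1.402 × 0.3440 = 1.498 mg/L.
DO = 8.45 − 1.498 = 6.952 mg/L.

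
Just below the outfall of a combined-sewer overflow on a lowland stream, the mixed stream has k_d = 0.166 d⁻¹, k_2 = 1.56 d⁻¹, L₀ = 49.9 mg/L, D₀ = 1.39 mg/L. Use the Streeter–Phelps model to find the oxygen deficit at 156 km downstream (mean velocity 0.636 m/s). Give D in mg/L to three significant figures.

D ≈ 3.65 mg/L

Travel time t = x/v = 156 km / (0.636 m/s) = 156000 m / 0.636 m/s = 245300 s = 2.839 d.
k_d L₀/(k_2−k_d) = 0.166×49.9/(1.56−0.166) = 8.283/1.394 = 5.942 mg/L.
e^(−k_d t) = e^(−0.166×2.839) = 0.6242; e^(−k_2 t) = e^(−1.56×2.839) = 0.01193.
D = 5.942 × (0.6242 − 0.01193) + 1.39 × 0.01193 = 3.638 + 0.01658 = 3.655 mg/L.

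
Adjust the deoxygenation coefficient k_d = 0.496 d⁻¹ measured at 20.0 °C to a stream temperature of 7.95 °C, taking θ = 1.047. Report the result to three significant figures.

k_d ≈ 0.285 d⁻¹

k_d(T₂) = k_d(T₁) · θ^(T₂−T₁) = 0.496 × 1.047^(7.95−20.0)
= 0.496 × 1.047^-12.1 = 0.496 × 0.5750 = 0.2852 d⁻¹.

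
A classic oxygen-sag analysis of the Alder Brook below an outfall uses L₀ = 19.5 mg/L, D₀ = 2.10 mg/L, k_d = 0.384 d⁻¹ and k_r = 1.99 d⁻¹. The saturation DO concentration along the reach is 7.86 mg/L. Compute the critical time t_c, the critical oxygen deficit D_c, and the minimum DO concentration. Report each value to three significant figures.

With k_r/k_d = 5.182 and 1 − D₀(k_r−k_d)/(k_d L₀) = 0.5496,
t_c = ln(5.182 × 0.5496) / (1.99 − 0.384) = ln(2.848) / 1.606 = 1.047/1.606 = 0.6517 d.
L(t_c) = L₀ e^(−k_d t_c) = 19.5 × 0.7786 = 15.18 mg/L, and at the critical point k_r D_c = k_d L, so D_c = (0.384/1.99) × 15.18 = 2.930 mg/L.
Minimum DO = C_s − D_c = 7.86 − 2.930 = 4.930 mg/L.

t_c ≈ 0.652 d; D_c ≈ 2.93 mg/L; min DO ≈ 4.93 mg/L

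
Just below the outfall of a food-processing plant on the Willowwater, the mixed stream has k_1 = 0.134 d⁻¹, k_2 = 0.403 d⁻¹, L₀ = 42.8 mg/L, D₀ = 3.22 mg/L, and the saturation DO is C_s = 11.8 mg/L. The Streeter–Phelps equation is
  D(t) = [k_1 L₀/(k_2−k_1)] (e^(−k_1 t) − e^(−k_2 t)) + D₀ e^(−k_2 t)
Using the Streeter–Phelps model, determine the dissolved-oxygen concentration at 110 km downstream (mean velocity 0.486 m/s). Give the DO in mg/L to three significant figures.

Travel time t = x/v = 110 km / (0.486 m/s) = 110000 m / 0.486 m/s = 226300 s = 2.620 d.
k_1 L₀/(k_2−k_1) = 0.134×42.8/(0.403−0.134) = 5.735/0.2690 = 21.32 mg/L.
e^(−k_1 t) = e^(−0.134×2.620) = 0.7040; e^(−k_2 t) = e^(−0.403×2.620) = 0.3479.
D = 21.32 × (0.7040 − 0.3479) + 3.22 × 0.3479 = 7.590 + 1.120 = 8.711 mg/L.
DO = C_s − D = 11.8 − 8.711 = 3.089 mg/L.

DO ≈ 3.09 mg/L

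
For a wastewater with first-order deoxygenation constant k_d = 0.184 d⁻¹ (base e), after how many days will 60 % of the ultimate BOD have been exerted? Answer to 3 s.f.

t ≈ 4.98 d

y/L₀ = 1 − e^(−k_d t) = 0.60 ⇒ e^(−k_d t) = 0.400
t = −ln(0.400) / 0.184 = 0.9163 / 0.184 = 4.980 d.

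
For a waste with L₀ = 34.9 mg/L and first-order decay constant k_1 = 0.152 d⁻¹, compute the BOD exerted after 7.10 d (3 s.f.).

y_t = L₀(1 − e^(−k_1 t)) = 34.9 × (1 − e^(−0.152×7.10))
= 34.9 × (1 − 0.3399) = 34.9 × 0.6601 = 23.04 mg/L.

y ≈ 23.0 mg/L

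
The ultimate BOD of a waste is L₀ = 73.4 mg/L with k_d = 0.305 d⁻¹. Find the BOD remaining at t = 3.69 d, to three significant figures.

L ≈ 23.8 mg/L

L_t = L₀ e^(−k_d t) = 73.4 × e^(−0.305×3.69) = 73.4 × 0.3245 = 23.82 mg/L.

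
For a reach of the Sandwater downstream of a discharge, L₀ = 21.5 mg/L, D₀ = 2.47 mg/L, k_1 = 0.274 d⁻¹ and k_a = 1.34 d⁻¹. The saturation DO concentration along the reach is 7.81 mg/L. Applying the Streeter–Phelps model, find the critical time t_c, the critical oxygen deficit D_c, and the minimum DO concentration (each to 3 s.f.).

t_c ≈ 0.933 d; D_c ≈ 3.40 mg/L; min DO ≈ 4.41 mg/L

t_c = [1/(k_a−k_1)] ln[(k_a/k_1)(1 − D₀(k_a−k_1)/(k_1 L₀))]
= [1/(1.34−0.274)] ln[(1.34/0.274)(1 − 2.47×1.066/(0.274×21.5))]
= (1/1.066) ln[4.891 × 0.5530] = 0.9381 × ln(2.705) = 0.9381 × 0.9950 = 0.9334 d.
L(t_c) = L₀ e^(−k_1 t_c) = 21.5 × 0.7743 = 16.65 mg/L, and at the critical point k_a D_c = k_1 L, so D_c = (0.274/1.34) × 16.65 = 3.404 mg/L.
Minimum DO = C_s − D_c = 7.81 − 3.404 = 4.406 mg/L.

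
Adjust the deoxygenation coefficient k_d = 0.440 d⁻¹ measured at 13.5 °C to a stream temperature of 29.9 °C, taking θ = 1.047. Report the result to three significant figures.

k_d(T₂) = k_d(T₁) · θ^(T₂−T₁) = 0.440 × 1.047^(29.9−13.5)
= 0.440 × 1.047^16.4 = 0.440 × 2.124 = 0.9345 d⁻¹.

k_d ≈ 0.934 d⁻¹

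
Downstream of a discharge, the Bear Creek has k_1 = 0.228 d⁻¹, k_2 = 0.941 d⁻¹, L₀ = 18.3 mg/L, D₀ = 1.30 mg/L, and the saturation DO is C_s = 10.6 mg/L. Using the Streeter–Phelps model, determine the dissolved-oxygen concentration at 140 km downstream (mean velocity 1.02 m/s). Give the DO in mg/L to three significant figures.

DO ≈ 7.55 mg/L

Travel time t = x/v = 140 km / (1.02 m/s) = 140000 m / 1.02 m/s = 137300 s = 1.589 d.
k_1 L₀/(k_2−k_1) = 0.228×18.3/(0.941−0.228) = 4.172/0.7130 = 5.852 mg/L.
e^(−k_1 t) = e^(−0.228×1.589) = 0.6961; e^(−k_2 t) = e^(−0.941×1.589) = 0.2243.
D = 5.852 × (0.6961 − 0.2243) + 1.30 × 0.2243 = 2.761 + 0.2916 = 3.053 mg/L.
DO = C_s − D = 10.6 − 3.053 = 7.547 mg/L.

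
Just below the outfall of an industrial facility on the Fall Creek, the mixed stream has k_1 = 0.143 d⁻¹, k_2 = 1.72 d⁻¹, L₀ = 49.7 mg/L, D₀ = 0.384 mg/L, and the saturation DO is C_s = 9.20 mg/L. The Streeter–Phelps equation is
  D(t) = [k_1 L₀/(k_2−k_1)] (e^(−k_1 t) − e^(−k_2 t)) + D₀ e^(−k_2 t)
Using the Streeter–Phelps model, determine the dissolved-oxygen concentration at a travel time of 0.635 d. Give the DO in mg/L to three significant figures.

DO ≈ 6.47 mg/L

k_1 L₀/(k_2−k_1) = 0.143×49.7/(1.72−0.143) = 7.107/1.577 = 4.507 mg/L.
e^(−k_1 t) = e^(−0.143×0.6350) = 0.9132; e^(−k_2 t) = e^(−1.72×0.6350) = 0.3355.
D = 4.507 × (0.9132 − 0.3355) + 0.384 × 0.3355 = 2.604 + 0.1288 = 2.732 mg/L.
DO = C_s − D = 9.20 − 2.732 = 6.468 mg/L.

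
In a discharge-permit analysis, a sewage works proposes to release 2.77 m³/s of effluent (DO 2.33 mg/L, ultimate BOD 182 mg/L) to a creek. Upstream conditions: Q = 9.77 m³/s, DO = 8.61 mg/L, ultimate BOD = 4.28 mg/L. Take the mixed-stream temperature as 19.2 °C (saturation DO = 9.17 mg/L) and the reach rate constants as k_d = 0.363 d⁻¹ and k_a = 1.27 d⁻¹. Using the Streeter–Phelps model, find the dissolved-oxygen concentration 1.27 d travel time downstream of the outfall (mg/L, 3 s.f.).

Mixed DO = (9.77×8.61 + 2.77×2.33)/(9.77+2.77) = 90.57/12.54 = 7.223 mg/L.
Mixed L₀ = (9.77×4.28 + 2.77×182)/(12.54) = 546.0/12.54 = 43.54 mg/L.
Initial deficit D₀ = C_s − DO₀ = 9.17 − 7.223 = 1.947 mg/L.
D(1.27) = [0.363×43.54/(1.27−0.363)](e^(−0.363×1.27) − e^(−1.27×1.27)) + 1.947 e^(−1.27×1.27)
= 17.42 × (0.6306 − 0.1993) + 1.947 × 0.1993 = 7.904 mg/L.
DO = 9.17 − 7.904 = 1.266 mg/L.

DO ≈ 1.27 mg/L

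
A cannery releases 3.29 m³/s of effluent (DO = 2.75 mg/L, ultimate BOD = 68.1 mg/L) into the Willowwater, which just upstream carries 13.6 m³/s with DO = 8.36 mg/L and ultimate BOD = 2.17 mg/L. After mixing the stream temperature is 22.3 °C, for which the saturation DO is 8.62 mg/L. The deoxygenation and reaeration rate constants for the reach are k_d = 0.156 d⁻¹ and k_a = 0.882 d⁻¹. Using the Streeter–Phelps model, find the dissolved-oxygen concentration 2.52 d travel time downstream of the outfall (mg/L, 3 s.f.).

Mixed DO = (13.6×8.36 + 3.29×2.75)/(13.6+3.29) = 122.7/16.89 = 7.267 mg/L.
Mixed L₀ = (13.6×2.17 + 3.29×68.1)/(16.89) = 253.6/16.89 = 15.01 mg/L.
Initial deficit D₀ = C_s − DO₀ = 8.62 − 7.267 = 1.353 mg/L.
D(2.52) = [0.156×15.01/(0.882−0.156)](e^(−0.156×2.52) − e^(−0.882×2.52)) + 1.353 e^(−0.882×2.52)
= 3.226 × (0.6749 − 0.1083) + 1.353 × 0.1083 = 1.974 mg/L.
DO = 8.62 − 1.974 = 6.646 mg/L.

DO ≈ 6.65 mg/L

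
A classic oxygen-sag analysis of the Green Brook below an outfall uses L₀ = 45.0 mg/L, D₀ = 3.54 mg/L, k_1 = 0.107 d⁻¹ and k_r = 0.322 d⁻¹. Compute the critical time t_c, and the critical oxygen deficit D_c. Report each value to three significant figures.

t_c = [1/(k_r−k_1)] ln[(k_r/k_1)(1 − D₀(k_r−k_1)/(k_1 L₀))]
= [1/(0.322−0.107)] ln[(0.322/0.107)(1 − 3.54×0.2150/(0.107×45.0))]
= (1/0.2150) ln[3.009 × 0.8419] = 4.651 × ln(2.534) = 4.651 × 0.9297 = 4.324 d.
D_c = (k_1/k_r) L₀ e^(−k_1 t_c) = (0.107/0.322) × 45.0 × e^(−0.107×4.324) = 0.3323 × 45.0 × 0.6296 = 9.415 mg/L.

t_c ≈ 4.32 d; D_c ≈ 9.41 mg/L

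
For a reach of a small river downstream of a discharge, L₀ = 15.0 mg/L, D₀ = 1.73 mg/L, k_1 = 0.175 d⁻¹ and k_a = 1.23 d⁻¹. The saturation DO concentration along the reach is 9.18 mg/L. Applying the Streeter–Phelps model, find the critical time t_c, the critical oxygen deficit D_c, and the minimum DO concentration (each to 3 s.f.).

t_c ≈ 0.722 d; D_c ≈ 1.88 mg/L; min DO ≈ 7.30 mg/L

t_c = [1/(k_a−k_1)] ln[(k_a/k_1)(1 − D₀(k_a−k_1)/(k_1 L₀))]
= [1/(1.23−0.175)] ln[(1.23/0.175)(1 − 1.73×1.055/(0.175×15.0))]
= (1/1.055) ln[7.029 × 0.3047] = 0.9479 × ln(2.142) = 0.9479 × 0.7616 = 0.7219 d.
D_c = (k_1/k_a) L₀ e^(−k_1 t_c) = (0.175/1.23) × 15.0 × e^(−0.175×0.7219) = 0.1423 × 15.0 × 0.8813 = 1.881 mg/L.
Minimum DO = C_s − D_c = 9.18 − 1.881 = 7.299 mg/L.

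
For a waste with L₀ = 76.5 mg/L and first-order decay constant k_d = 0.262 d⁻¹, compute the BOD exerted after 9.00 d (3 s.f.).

y_t = L₀(1 − e^(−k_d t)) = 76.5 × (1 − e^(−0.262×9.00))
= 76.5 × (1 − 0.09461) = 76.5 × 0.9054 = 69.26 mg/L.

y ≈ 69.3 mg/L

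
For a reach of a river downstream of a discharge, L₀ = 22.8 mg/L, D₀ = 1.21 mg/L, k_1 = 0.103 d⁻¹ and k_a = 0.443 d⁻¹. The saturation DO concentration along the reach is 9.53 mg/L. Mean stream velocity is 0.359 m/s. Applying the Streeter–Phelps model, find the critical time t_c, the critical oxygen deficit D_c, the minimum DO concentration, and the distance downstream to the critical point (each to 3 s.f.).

t_c = [1/(k_a−k_1)] ln[(k_a/k_1)(1 − D₀(k_a−k_1)/(k_1 L₀))]
= [1/(0.443−0.103)] ln[(0.443/0.103)(1 − 1.21×0.3400/(0.103×22.8))]
= (1/0.3400) ln[4.301 × 0.8248] = 2.941 × ln(3.548) = 2.941 × 1.266 = 3.724 d.
D_c = (k_1/k_a) L₀ e^(−k_1 t_c) = (0.103/0.443) × 22.8 × e^(−0.103×3.724) = 0.2325 × 22.8 × 0.6814 = 3.612 mg/L.
Minimum DO = C_s − D_c = 9.53 − 3.612 = 5.918 mg/L.
x_c = v t_c = 0.359 m/s × 3.724 d × 86400 s/d = 115500 m ≈ 116 km.

t_c ≈ 3.72 d; D_c ≈ 3.61 mg/L; min DO ≈ 5.92 mg/L; x_c ≈ 116 km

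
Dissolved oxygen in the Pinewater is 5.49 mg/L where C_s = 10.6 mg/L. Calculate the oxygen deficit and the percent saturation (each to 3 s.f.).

D = C_s − C = 10.6 − 5.49 = 5.11 mg/L.
% saturation = 5.49/10.6 × 100 = 51.8 %.

D ≈ 5.11 mg/L; 51.8 % saturation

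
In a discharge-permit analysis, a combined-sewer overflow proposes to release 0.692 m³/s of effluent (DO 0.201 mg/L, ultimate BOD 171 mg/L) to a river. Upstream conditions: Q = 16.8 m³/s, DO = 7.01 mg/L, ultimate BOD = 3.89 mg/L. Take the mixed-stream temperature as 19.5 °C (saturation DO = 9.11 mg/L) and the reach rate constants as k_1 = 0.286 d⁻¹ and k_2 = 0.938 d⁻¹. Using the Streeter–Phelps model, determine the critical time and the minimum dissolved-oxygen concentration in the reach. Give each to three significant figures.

t_c ≈ 0.714 d; minimum DO ≈ 6.50 mg/L

Mixed DO = (16.8×7.01 + 0.692×0.201)/(16.8+0.692) = 117.9/17.49 = 6.741 mg/L.
Mixed L₀ = (16.8×3.89 + 0.692×171)/(17.49) = 183.7/17.49 = 10.50 mg/L.
Initial deficit D₀ = C_s − DO₀ = 9.11 − 6.741 = 2.369 mg/L.
t_c = (1/0.6520) ln[(0.938/0.286)(1 − 2.369×0.6520/(0.286×10.50))] = 1.534 × ln(1.593) = 0.7139 d.
D_c = (0.286/0.938) × 10.50 × e^(−0.286×0.7139) = 0.3049 × 10.50 × 0.8153 = 2.611 mg/L.
Minimum DO = 9.11 − 2.611 = 6.499 mg/L.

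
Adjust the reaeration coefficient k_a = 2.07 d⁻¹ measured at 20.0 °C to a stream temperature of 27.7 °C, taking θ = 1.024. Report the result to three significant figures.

k_a(T₂) = k_a(T₁) · θ^(T₂−T₁) = 2.07 × 1.024^(27.7−20.0)
= 2.07 × 1.024^7.70 = 2.07 × 1.200 = 2.485 d⁻¹.

k_a ≈ 2.48 d⁻¹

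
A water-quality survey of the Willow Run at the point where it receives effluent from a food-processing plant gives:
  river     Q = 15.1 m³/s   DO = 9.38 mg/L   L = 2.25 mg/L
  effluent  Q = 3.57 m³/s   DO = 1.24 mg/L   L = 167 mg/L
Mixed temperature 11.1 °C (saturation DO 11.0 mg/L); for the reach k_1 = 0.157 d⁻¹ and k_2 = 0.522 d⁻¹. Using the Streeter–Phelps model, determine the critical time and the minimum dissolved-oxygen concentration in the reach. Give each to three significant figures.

t_c ≈ 2.62 d; minimum DO ≈ 4.27 mg/L

Mixed DO = (15.1×9.38 + 3.57×1.24)/(15.1+3.57) = 146.1/18.67 = 7.824 mg/L.
Mixed L₀ = (15.1×2.25 + 3.57×167)/(18.67) = 630.2/18.67 = 33.75 mg/L.
Initial deficit D₀ = C_s − DO₀ = 11.0 − 7.824 = 3.176 mg/L.
t_c = (1/0.3650) ln[(0.522/0.157)(1 − 3.176×0.3650/(0.157×33.75))] = 2.740 × ln(2.597) = 2.615 d.
D_c = (0.157/0.522) × 33.75 × e^(−0.157×2.615) = 0.3008 × 33.75 × 0.6633 = 6.733 mg/L.
Minimum DO = 11.0 − 6.733 = 4.267 mg/L.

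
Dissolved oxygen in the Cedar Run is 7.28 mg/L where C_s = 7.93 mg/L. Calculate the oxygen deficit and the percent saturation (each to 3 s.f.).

D = C_s − C = 7.93 − 7.28 = 0.650 mg/L.
% saturation = 7.28/7.93 × 100 = 91.8 %.

D ≈ 0.650 mg/L; 91.8 % saturation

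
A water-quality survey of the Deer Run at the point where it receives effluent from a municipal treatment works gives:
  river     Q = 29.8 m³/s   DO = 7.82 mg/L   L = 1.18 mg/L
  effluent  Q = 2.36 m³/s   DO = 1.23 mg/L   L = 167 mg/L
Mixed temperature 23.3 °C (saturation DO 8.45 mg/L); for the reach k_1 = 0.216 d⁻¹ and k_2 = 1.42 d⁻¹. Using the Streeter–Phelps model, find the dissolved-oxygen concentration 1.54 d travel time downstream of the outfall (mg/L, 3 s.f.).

DO ≈ 6.88 mg/L

Mixed DO = (29.8×7.82 + 2.36×1.23)/(29.8+2.36) = 235.9/32.16 = 7.336 mg/L.
Mixed L₀ = (29.8×1.18 + 2.36×167)/(32.16) = 429.3/32.16 = 13.35 mg/L.
Initial deficit D₀ = C_s − DO₀ = 8.45 − 7.336 = 1.114 mg/L.
D(1.54) = [0.216×13.35/(1.42−0.216)](e^(−0.216×1.54) − e^(−1.42×1.54)) + 1.114 e^(−1.42×1.54)
= 2.395 × (0.7170 − 0.1123) + 1.114 × 0.1123 = 1.573 mg/L.
DO = 8.45 − 1.573 = 6.877 mg/L.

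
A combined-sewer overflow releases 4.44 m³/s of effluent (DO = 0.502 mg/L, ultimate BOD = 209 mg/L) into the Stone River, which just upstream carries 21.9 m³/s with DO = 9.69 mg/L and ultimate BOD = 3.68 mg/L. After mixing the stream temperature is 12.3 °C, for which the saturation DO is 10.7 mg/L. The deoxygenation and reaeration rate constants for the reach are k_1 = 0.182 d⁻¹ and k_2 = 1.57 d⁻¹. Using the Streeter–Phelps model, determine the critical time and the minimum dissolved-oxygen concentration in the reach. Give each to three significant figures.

Mixed DO = (21.9×9.69 + 4.44×0.502)/(21.9+4.44) = 214.4/26.34 = 8.141 mg/L.
Mixed L₀ = (21.9×3.68 + 4.44×209)/(26.34) = 1009/26.34 = 38.29 mg/L.
Initial deficit D₀ = C_s − DO₀ = 10.7 − 8.141 = 2.559 mg/L.
t_c = (1/1.388) ln[(1.57/0.182)(1 − 2.559×1.388/(0.182×38.29))] = 0.7205 × ln(4.230) = 1.039 d.
D_c = (0.182/1.57) × 38.29 × e^(−0.182×1.039) = 0.1159 × 38.29 × 0.8277 = 3.674 mg/L.
Minimum DO = 10.7 − 3.674 = 7.026 mg/L.

t_c ≈ 1.04 d; minimum DO ≈ 7.03 mg/L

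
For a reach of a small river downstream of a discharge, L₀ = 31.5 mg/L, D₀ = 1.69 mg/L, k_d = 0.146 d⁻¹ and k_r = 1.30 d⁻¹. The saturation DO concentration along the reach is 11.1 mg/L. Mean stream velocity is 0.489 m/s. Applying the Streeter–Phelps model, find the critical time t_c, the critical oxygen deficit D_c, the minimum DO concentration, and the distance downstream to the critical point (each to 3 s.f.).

t_c = [1/(k_r−k_d)] ln[(k_r/k_d)(1 − D₀(k_r−k_d)/(k_d L₀))]
= [1/(1.30−0.146)] ln[(1.30/0.146)(1 − 1.69×1.154/(0.146×31.5))]
= (1/1.154) ln[8.904 × 0.5759] = 0.8666 × ln(5.128) = 0.8666 × 1.635 = 1.417 d.
D_c = (k_d/k_r) L₀ e^(−k_d t_c) = (0.146/1.30) × 31.5 × e^(−0.146×1.417) = 0.1123 × 31.5 × 0.8132 = 2.877 mg/L.
Minimum DO = C_s − D_c = 11.1 − 2.877 = 8.223 mg/L.
x_c = v t_c = 0.489 m/s × 1.417 d × 86400 s/d = 59850 m ≈ 59.9 km.

t_c ≈ 1.42 d; D_c ≈ 2.88 mg/L; min DO ≈ 8.22 mg/L; x_c ≈ 59.9 km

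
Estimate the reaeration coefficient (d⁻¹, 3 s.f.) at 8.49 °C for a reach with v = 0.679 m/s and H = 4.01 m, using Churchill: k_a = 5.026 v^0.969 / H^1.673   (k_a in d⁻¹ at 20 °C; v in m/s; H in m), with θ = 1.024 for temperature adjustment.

k_a ≈ 0.257 d⁻¹

k_a(20) = 5.026 × 0.679^0.969 / 4.01^1.673 = 5.026 × 0.6872 / 10.21 = 0.3383 d⁻¹.
k_a(8.49) = 0.3383 × 1.024^(8.49−20) = 0.3383 × 0.7611 = 0.2574 d⁻¹.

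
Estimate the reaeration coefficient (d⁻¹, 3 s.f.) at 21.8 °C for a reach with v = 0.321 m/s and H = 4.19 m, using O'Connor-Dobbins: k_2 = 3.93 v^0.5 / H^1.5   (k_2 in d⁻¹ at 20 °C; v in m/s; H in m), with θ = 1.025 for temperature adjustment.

k_2 ≈ 0.271 d⁻¹

k_2(20) = 3.93 × 0.321^0.5 / 4.19^1.5 = 3.93 × 0.5666 / 8.577 = 0.2596 d⁻¹.
k_2(21.8) = 0.2596 × 1.025^(21.8−20) = 0.2596 × 1.045 = 0.2714 d⁻¹.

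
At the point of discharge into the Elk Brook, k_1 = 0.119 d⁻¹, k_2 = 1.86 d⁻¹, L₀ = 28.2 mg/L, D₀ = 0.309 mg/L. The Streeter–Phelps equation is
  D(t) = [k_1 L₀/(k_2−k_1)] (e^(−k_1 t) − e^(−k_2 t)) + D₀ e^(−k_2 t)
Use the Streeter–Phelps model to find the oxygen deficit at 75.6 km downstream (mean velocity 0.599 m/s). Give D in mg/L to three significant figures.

D ≈ 1.51 mg/L

Travel time t = x/v = 75.6 km / (0.599 m/s) = 75600 m / 0.599 m/s = 126200 s = 1.461 d.
k_1 L₀/(k_2−k_1) = 0.119×28.2/(1.86−0.119) = 3.356/1.741 = 1.928 mg/L.
e^(−k_1 t) = e^(−0.119×1.461) = 0.8404; e^(−k_2 t) = e^(−1.86×1.461) = 0.06607.
D = 1.928 × (0.8404 − 0.06607) + 0.309 × 0.06607 = 1.493 + 0.02042 = 1.513 mg/L.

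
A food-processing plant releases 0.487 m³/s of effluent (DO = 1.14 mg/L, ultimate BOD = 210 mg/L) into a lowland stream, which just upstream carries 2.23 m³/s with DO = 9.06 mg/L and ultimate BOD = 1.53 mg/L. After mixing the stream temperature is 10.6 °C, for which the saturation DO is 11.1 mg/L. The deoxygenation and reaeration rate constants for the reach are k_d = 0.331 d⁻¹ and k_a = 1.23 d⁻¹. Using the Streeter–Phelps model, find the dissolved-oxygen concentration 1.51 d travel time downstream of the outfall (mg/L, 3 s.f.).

DO ≈ 4.11 mg/L

Mixed DO = (2.23×9.06 + 0.487×1.14)/(2.23+0.487) = 20.76/2.717 = 7.640 mg/L.
Mixed L₀ = (2.23×1.53 + 0.487×210)/(2.717) = 105.7/2.717 = 38.90 mg/L.
Initial deficit D₀ = C_s − DO₀ = 11.1 − 7.640 = 3.460 mg/L.
D(1.51) = [0.331×38.90/(1.23−0.331)](e^(−0.331×1.51) − e^(−1.23×1.51)) + 3.460 e^(−1.23×1.51)
= 14.32 × (0.6066 − 0.1561) + 3.460 × 0.1561 = 6.992 mg/L.
DO = 11.1 − 6.992 = 4.108 mg/L.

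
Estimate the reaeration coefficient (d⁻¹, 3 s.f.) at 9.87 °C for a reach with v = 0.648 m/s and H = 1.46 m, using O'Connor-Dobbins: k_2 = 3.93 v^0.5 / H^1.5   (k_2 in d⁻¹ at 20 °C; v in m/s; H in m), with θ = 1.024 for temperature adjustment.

k_2(20) = 3.93 × 0.648^0.5 / 1.46^1.5 = 3.93 × 0.8050 / 1.764 = 1.793 d⁻¹.
k_2(9.87) = 1.793 × 1.024^(9.87−20) = 1.793 × 0.7864 = 1.410 d⁻¹.

k_2 ≈ 1.41 d⁻¹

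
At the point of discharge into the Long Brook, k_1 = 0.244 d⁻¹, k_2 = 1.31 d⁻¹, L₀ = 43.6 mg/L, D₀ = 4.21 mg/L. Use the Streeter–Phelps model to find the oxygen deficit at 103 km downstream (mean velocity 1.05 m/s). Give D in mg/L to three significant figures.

Travel time t = x/v = 103 km / (1.05 m/s) = 103000 m / 1.05 m/s = 98100 s = 1.135 d.
k_1 L₀/(k_2−k_1) = 0.244×43.6/(1.31−0.244) = 10.64/1.066 = 9.980 mg/L.
e^(−k_1 t) = e^(−0.244×1.135) = 0.7580; e^(−k_2 t) = e^(−1.31×1.135) = 0.2260.
D = 9.980 × (0.7580 − 0.2260) + 4.21 × 0.2260 = 5.310 + 0.9514 = 6.261 mg/L.

D ≈ 6.26 mg/L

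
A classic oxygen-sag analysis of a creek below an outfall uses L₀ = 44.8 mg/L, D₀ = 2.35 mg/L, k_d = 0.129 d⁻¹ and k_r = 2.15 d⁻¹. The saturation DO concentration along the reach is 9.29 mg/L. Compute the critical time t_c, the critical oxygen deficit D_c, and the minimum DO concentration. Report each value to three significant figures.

t_c = [1/(k_r−k_d)] ln[(k_r/k_d)(1 − D₀(k_r−k_d)/(k_d L₀))]
= [1/(2.15−0.129)] ln[(2.15/0.129)(1 − 2.35×2.021/(0.129×44.8))]
= (1/2.021) ln[16.67 × 0.1782] = 0.4948 × ln(2.970) = 0.4948 × 1.089 = 0.5386 d.
D_c = (k_d/k_r) L₀ e^(−k_d t_c) = (0.129/2.15) × 44.8 × e^(−0.129×0.5386) = 0.06000 × 44.8 × 0.9329 = 2.508 mg/L.
Minimum DO = C_s − D_c = 9.29 − 2.508 = 6.782 mg/L.

t_c ≈ 0.539 d; D_c ≈ 2.51 mg/L; min DO ≈ 6.78 mg/L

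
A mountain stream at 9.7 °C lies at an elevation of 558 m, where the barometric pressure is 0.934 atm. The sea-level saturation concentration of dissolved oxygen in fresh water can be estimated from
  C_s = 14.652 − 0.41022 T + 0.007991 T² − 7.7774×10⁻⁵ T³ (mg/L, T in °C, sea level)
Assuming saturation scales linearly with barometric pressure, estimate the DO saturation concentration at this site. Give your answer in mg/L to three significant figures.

At sea level: C_s = 14.652 − 0.41022×9.7 + 0.007991×9.7² − 7.7774×10⁻⁵×9.7³ = 11.35 mg/L.
Pressure correction: C_s' = 11.35 × 0.934 = 10.60 mg/L.

C_s ≈ 10.6 mg/L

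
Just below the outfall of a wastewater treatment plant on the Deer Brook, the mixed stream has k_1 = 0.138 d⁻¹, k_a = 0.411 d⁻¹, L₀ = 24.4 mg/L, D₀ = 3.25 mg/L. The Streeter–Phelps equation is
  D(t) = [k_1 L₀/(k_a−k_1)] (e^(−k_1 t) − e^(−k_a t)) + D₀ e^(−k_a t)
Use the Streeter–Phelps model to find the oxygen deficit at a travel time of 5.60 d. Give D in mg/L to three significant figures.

k_1 L₀/(k_a−k_1) = 0.138×24.4/(0.411−0.138) = 3.367/0.2730 = 12.33 mg/L.
e^(−k_1 t) = e^(−0.138×5.600) = 0.4617; e^(−k_a t) = e^(−0.411×5.600) = 0.1001.
D = 12.33 × (0.4617 − 0.1001) + 3.25 × 0.1001 = 4.460 + 0.3253 = 4.786 mg/L.

D ≈ 4.79 mg/L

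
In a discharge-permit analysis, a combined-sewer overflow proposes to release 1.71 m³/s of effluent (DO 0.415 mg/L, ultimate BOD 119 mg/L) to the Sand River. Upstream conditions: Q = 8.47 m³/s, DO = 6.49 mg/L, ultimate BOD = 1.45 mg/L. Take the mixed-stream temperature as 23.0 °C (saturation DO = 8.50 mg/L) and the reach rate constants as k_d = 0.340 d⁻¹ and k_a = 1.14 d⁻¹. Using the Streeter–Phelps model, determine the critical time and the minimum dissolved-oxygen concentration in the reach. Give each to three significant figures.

Mixed DO = (8.47×6.49 + 1.71×0.415)/(8.47+1.71) = 55.68/10.18 = 5.470 mg/L.
Mixed L₀ = (8.47×1.45 + 1.71×119)/(10.18) = 215.8/10.18 = 21.20 mg/L.
Initial deficit D₀ = C_s − DO₀ = 8.50 − 5.470 = 3.030 mg/L.
t_c = (1/0.8000) ln[(1.14/0.340)(1 − 3.030×0.8000/(0.340×21.20))] = 1.250 × ln(2.225) = 0.9997 d.
D_c = (0.340/1.14) × 21.20 × e^(−0.340×0.9997) = 0.2982 × 21.20 × 0.7118 = 4.500 mg/L.
Minimum DO = 8.50 − 4.500 = 4.000 mg/L.

t_c ≈ 1.00 d; minimum DO ≈ 4.00 mg/L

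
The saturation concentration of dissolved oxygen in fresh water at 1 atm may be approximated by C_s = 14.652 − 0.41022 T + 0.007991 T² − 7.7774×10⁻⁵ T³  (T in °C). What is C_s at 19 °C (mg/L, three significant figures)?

C_s = 14.652 − 0.41022×19 + 0.007991×19² − 7.7774×10⁻⁵×19³ = 9.209 mg/L.

C_s ≈ 9.21 mg/L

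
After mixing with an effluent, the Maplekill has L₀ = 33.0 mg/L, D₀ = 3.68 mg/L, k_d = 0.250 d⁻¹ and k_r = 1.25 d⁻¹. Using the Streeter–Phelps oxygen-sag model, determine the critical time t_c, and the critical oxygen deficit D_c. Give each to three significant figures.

t_c = [1/(k_r−k_d)] ln[(k_r/k_d)(1 − D₀(k_r−k_d)/(k_d L₀))]
= [1/(1.25−0.250)] ln[(1.25/0.250)(1 − 3.68×1.000/(0.250×33.0))]
= (1/1.000) ln[5.000 × 0.5539] = 1.000 × ln(2.770) = 1.000 × 1.019 = 1.019 d.
L(t_c) = L₀ e^(−k_d t_c) = 33.0 × 0.7752 = 25.58 mg/L, and at the critical point k_r D_c = k_d L, so D_c = (0.250/1.25) × 25.58 = 5.116 mg/L.

t_c ≈ 1.02 d; D_c ≈ 5.12 mg/L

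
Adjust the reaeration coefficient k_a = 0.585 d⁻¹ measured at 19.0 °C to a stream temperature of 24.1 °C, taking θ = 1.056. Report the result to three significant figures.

k_a(T₂) = k_a(T₁) · θ^(T₂−T₁) = 0.585 × 1.056^(24.1−19.0)
= 0.585 × 1.056^5.10 = 0.585 × 1.320 = 0.7724 d⁻¹.

k_a ≈ 0.772 d⁻¹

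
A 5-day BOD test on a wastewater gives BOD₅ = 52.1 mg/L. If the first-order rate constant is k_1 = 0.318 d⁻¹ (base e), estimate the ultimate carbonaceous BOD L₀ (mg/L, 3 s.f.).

BOD₅ = L₀(1 − e^(−5k_1)) ⇒ L₀ = BOD₅ / (1 − e^(−5×0.318))
= 52.1 / (1 − 0.2039) = 52.1 / 0.7961 = 65.45 mg/L.

L₀ ≈ 65.4 mg/L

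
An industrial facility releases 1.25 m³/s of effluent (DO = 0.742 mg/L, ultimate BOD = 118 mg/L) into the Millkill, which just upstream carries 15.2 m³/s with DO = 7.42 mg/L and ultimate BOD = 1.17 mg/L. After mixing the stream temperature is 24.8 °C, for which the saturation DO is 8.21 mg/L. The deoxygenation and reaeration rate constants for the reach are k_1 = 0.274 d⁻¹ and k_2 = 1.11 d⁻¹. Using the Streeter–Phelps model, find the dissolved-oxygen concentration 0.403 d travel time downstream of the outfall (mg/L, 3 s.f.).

DO ≈ 6.54 mg/L

Mixed DO = (15.2×7.42 + 1.25×0.742)/(15.2+1.25) = 113.7/16.45 = 6.913 mg/L.
Mixed L₀ = (15.2×1.17 + 1.25×118)/(16.45) = 165.3/16.45 = 10.05 mg/L.
Initial deficit D₀ = C_s − DO₀ = 8.21 − 6.913 = 1.297 mg/L.
D(0.403) = [0.274×10.05/(1.11−0.274)](e^(−0.274×0.403) − e^(−1.11×0.403)) + 1.297 e^(−1.11×0.403)
= 3.293 × (0.8955 − 0.6393) + 1.297 × 0.6393 = 1.673 mg/L.
DO = 8.21 − 1.673 = 6.537 mg/L.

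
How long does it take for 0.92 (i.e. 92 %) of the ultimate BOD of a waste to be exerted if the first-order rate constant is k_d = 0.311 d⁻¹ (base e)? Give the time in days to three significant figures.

t ≈ 8.12 d

y/L₀ = 1 − e^(−k_d t) = 0.92 ⇒ e^(−k_d t) = 0.0800
t = −ln(0.0800) / 0.311 = 2.526 / 0.311 = 8.121 d.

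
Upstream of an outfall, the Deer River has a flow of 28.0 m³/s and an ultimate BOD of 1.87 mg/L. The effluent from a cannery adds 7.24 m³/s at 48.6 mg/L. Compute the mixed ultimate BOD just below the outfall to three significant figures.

11.5 mg/L

Flow-weighted mixing: C = (Q_r C_r + Q_w C_w)/(Q_r + Q_w)
= (28.0×1.87 + 7.24×48.6)/(28.0 + 7.24) = 404.2/35.24 = 11.47 mg/L.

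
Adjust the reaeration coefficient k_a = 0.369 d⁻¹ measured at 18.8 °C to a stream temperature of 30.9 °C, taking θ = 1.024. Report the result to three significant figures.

k_a(T₂) = k_a(T₁) · θ^(T₂−T₁) = 0.369 × 1.024^(30.9−18.8)
= 0.369 × 1.024^12.1 = 0.369 × 1.332 = 0.4916 d⁻¹.

k_a ≈ 0.492 d⁻¹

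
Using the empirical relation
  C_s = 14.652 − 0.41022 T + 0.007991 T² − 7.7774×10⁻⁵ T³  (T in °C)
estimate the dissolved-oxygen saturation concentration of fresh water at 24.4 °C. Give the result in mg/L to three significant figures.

C_s ≈ 8.27 mg/L

C_s = 14.652 − 0.41022×24.4 + 0.007991×24.4² − 7.7774×10⁻⁵×24.4³ = 8.270 mg/L.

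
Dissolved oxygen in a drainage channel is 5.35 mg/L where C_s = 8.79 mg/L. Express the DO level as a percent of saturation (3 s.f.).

60.9 % saturation

% saturation = C/C_s × 100 = 5.35/8.79 × 100 = 60.9 %.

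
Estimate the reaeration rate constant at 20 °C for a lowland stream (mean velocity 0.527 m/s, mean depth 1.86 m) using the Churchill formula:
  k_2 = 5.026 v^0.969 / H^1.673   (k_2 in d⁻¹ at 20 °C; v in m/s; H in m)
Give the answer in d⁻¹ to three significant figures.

k_2 = 5.026 × 0.527^0.969 / 1.86^1.673 = 5.026 × 0.5376 / 2.824 = 0.9567 d⁻¹.

k_2 ≈ 0.957 d⁻¹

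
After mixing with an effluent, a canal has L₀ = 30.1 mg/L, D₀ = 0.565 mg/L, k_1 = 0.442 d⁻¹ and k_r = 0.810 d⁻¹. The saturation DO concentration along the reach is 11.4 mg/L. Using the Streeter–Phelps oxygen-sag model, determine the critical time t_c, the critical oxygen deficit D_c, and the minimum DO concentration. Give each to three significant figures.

t_c = [1/(k_r−k_1)] ln[(k_r/k_1)(1 − D₀(k_r−k_1)/(k_1 L₀))]
= [1/(0.810−0.442)] ln[(0.810/0.442)(1 − 0.565×0.3680/(0.442×30.1))]
= (1/0.3680) ln[1.833 × 0.9844] = 2.717 × ln(1.804) = 2.717 × 0.5900 = 1.603 d.
L(t_c) = L₀ e^(−k_1 t_c) = 30.1 × 0.4923 = 14.82 mg/L, and at the critical point k_r D_c = k_1 L, so D_c = (0.442/0.810) × 14.82 = 8.086 mg/L.
Minimum DO = C_s − D_c = 11.4 − 8.086 = 3.314 mg/L.

t_c ≈ 1.60 d; D_c ≈ 8.09 mg/L; min DO ≈ 3.31 mg/L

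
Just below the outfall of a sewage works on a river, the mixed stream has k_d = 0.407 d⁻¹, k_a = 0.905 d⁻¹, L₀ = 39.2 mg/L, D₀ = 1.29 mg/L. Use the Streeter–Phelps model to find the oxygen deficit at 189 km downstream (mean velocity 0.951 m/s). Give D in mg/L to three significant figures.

D ≈ 8.73 mg/L

Travel time t = x/v = 189 km / (0.951 m/s) = 189000 m / 0.951 m/s = 198700 s = 2.300 d.
k_d L₀/(k_a−k_d) = 0.407×39.2/(0.905−0.407) = 15.95/0.4980 = 32.04 mg/L.
e^(−k_d t) = e^(−0.407×2.300) = 0.3921; e^(−k_a t) = e^(−0.905×2.300) = 0.1247.
D = 32.04 × (0.3921 − 0.1247) + 1.29 × 0.1247 = 8.567 + 0.1609 = 8.728 mg/L.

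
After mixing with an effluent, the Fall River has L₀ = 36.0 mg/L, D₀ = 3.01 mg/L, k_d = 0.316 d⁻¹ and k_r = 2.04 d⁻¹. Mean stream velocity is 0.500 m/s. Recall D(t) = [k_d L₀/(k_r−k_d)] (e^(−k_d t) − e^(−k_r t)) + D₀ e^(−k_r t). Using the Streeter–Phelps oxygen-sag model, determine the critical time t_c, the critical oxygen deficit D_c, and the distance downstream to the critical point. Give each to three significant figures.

At the critical point dD/dt = 0, so k_d L₀ e^(−k_d t) = k_r D. Substituting D(t) from the Streeter–Phelps equation and solving for t gives
t_c = ln[(k_r/k_d)(1 − D₀(k_r−k_d)/(k_d L₀))] / (k_r−k_d).
Here k_r−k_d = 1.724 d⁻¹ and 1 − D₀(k_r−k_d)/(k_d L₀) = 1 − 3.01×1.724/(0.316×36.0) = 0.5438, so
t_c = ln(6.456 × 0.5438) / 1.724 = 1.256 / 1.724 = 0.7285 d.
D_c = (k_d/k_r) L₀ e^(−k_d t_c) = (0.316/2.04) × 36.0 × e^(−0.316×0.7285) = 0.1549 × 36.0 × 0.7944 = 4.430 mg/L.
x_c = v t_c = 0.500 m/s × 0.7285 d × 86400 s/d = 31470 m ≈ 31.5 km.

t_c ≈ 0.728 d; D_c ≈ 4.43 mg/L; x_c ≈ 31.5 km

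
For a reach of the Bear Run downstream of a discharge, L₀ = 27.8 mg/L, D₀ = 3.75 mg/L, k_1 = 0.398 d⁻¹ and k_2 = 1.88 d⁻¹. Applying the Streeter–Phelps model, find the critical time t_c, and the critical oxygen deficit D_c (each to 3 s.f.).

t_c = [1/(k_2−k_1)] ln[(k_2/k_1)(1 − D₀(k_2−k_1)/(k_1 L₀))]
= [1/(1.88−0.398)] ln[(1.88/0.398)(1 − 3.75×1.482/(0.398×27.8))]
= (1/1.482) ln[4.724 × 0.4977] = 0.6748 × ln(2.351) = 0.6748 × 0.8548 = 0.5768 d.
D_c = (k_1/k_2) L₀ e^(−k_1 t_c) = (0.398/1.88) × 27.8 × e^(−0.398×0.5768) = 0.2117 × 27.8 × 0.7949 = 4.678 mg/L.

t_c ≈ 0.577 d; D_c ≈ 4.68 mg/L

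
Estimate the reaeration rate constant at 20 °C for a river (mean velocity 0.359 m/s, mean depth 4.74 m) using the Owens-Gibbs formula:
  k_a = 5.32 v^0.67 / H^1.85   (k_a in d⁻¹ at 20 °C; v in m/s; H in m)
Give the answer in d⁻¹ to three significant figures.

k_a = 5.32 × 0.359^0.67 / 4.74^1.85 = 5.32 × 0.5034 / 17.79 = 0.1505 d⁻¹.

k_a ≈ 0.151 d⁻¹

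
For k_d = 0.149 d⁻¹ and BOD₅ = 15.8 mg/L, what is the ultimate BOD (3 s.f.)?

L₀ ≈ 30.1 mg/L

BOD₅ = L₀(1 − e^(−5k_d)) ⇒ L₀ = BOD₅ / (1 − e^(−5×0.149))
= 15.8 / (1 − 0.4747) = 15.8 / 0.5253 = 30.08 mg/L.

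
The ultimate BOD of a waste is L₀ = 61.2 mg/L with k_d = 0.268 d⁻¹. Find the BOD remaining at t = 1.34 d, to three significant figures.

L_t = L₀ e^(−k_d t) = 61.2 × e^(−0.268×1.34) = 61.2 × 0.6983 = 42.74 mg/L.

L ≈ 42.7 mg/L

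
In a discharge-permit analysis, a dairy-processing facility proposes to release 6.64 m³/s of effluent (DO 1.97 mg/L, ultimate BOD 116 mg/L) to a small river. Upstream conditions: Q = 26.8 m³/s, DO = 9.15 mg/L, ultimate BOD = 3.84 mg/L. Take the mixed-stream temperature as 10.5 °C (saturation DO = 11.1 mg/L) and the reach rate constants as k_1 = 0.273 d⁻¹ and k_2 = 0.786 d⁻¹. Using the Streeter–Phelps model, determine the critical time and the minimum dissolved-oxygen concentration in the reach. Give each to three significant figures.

t_c ≈ 1.52 d; minimum DO ≈ 5.11 mg/L

Mixed DO = (26.8×9.15 + 6.64×1.97)/(26.8+6.64) = 258.3/33.44 = 7.724 mg/L.
Mixed L₀ = (26.8×3.84 + 6.64×116)/(33.44) = 873.2/33.44 = 26.11 mg/L.
Initial deficit D₀ = C_s − DO₀ = 11.1 − 7.724 = 3.376 mg/L.
t_c = (1/0.5130) ln[(0.786/0.273)(1 − 3.376×0.5130/(0.273×26.11))] = 1.949 × ln(2.180) = 1.519 d.
D_c = (0.273/0.786) × 26.11 × e^(−0.273×1.519) = 0.3473 × 26.11 × 0.6606 = 5.991 mg/L.
Minimum DO = 11.1 − 5.991 = 5.109 mg/L.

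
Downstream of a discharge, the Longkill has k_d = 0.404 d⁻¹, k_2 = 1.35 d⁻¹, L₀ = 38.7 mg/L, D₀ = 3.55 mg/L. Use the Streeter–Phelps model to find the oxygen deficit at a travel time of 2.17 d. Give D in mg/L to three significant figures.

D ≈ 6.18 mg/L

k_d L₀/(k_2−k_d) = 0.404×38.7/(1.35−0.404) = 15.63/0.9460 = 16.53 mg/L.
e^(−k_d t) = e^(−0.404×2.170) = 0.4162; e^(−k_2 t) = e^(−1.35×2.170) = 0.05342.
D = 16.53 × (0.4162 − 0.05342) + 3.55 × 0.05342 = 5.995 + 0.1897 = 6.185 mg/L.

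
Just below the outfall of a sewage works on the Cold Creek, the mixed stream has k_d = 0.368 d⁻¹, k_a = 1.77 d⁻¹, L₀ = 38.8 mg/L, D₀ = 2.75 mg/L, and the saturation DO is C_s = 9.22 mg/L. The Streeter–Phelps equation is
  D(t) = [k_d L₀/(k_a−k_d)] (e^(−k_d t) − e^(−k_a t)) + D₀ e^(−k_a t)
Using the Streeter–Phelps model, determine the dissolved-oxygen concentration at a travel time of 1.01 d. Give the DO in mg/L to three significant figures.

DO ≈ 3.44 mg/L

k_d L₀/(k_a−k_d) = 0.368×38.8/(1.77−0.368) = 14.28/1.402 = 10.18 mg/L.
e^(−k_d t) = e^(−0.368×1.010) = 0.6896; e^(−k_a t) = e^(−1.77×1.010) = 0.1673.
D = 10.18 × (0.6896 − 0.1673) + 2.75 × 0.1673 = 5.319 + 0.4602 = 5.779 mg/L.
DO = C_s − D = 9.22 − 5.779 = 3.441 mg/L.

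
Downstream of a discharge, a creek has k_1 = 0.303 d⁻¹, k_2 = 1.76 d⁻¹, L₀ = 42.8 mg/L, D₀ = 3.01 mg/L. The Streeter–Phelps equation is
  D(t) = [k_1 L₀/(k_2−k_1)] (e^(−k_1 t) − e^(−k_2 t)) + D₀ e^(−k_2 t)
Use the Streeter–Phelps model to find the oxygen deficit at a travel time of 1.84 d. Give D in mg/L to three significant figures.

D ≈ 4.87 mg/L

k_1 L₀/(k_2−k_1) = 0.303×42.8/(1.76−0.303) = 12.97/1.457 = 8.901 mg/L.
e^(−k_1 t) = e^(−0.303×1.840) = 0.5726; e^(−k_2 t) = e^(−1.76×1.840) = 0.03923.
D = 8.901 × (0.5726 − 0.03923) + 3.01 × 0.03923 = 4.748 + 0.1181 = 4.866 mg/L.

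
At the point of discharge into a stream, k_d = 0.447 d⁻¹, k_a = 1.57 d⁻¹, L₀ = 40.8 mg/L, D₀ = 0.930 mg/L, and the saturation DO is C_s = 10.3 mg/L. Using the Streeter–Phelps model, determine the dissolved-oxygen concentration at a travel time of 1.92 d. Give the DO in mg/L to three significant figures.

DO ≈ 4.17 mg/L

k_d L₀/(k_a−k_d) = 0.447×40.8/(1.57−0.447) = 18.24/1.123 = 16.24 mg/L.
e^(−k_d t) = e^(−0.447×1.920) = 0.4239; e^(−k_a t) = e^(−1.57×1.920) = 0.04908.
D = 16.24 × (0.4239 − 0.04908) + 0.930 × 0.04908 = 6.087 + 0.04564 = 6.133 mg/L.
DO = C_s − D = 10.3 − 6.133 = 4.167 mg/L.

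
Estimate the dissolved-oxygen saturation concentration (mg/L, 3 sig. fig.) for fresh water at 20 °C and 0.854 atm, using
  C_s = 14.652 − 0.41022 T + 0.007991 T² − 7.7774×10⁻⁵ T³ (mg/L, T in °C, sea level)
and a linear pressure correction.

At sea level: C_s = 14.652 − 0.41022×20 + 0.007991×20² − 7.7774×10⁻⁵×20³ = 9.022 mg/L.
Pressure correction: C_s' = 9.022 × 0.854 = 7.705 mg/L.

C_s ≈ 7.70 mg/L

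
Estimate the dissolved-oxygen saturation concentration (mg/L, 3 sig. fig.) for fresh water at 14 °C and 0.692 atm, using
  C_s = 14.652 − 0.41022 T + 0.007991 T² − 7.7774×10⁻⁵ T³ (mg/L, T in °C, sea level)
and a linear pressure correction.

C_s ≈ 7.10 mg/L

At sea level: C_s = 14.652 − 0.41022×14 + 0.007991×14² − 7.7774×10⁻⁵×14³ = 10.26 mg/L.
Pressure correction: C_s' = 10.26 × 0.692 = 7.101 mg/L.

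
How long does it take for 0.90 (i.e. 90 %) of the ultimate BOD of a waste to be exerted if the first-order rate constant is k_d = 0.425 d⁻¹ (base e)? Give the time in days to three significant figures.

t ≈ 5.42 d

y/L₀ = 1 − e^(−k_d t) = 0.90 ⇒ e^(−k_d t) = 0.100
t = −ln(0.100) / 0.425 = 2.303 / 0.425 = 5.418 d.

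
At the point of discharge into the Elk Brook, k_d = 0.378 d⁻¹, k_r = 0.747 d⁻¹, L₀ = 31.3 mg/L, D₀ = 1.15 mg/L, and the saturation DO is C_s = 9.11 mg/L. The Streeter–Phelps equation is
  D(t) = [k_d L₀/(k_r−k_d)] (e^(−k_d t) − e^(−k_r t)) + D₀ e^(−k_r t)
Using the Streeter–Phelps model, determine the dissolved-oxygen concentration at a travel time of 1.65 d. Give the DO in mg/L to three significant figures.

DO ≈ 0.938 mg/L

k_d L₀/(k_r−k_d) = 0.378×31.3/(0.747−0.378) = 11.83/0.3690 = 32.06 mg/L.
e^(−k_d t) = e^(−0.378×1.650) = 0.5360; e^(−k_r t) = e^(−0.747×1.650) = 0.2915.
D = 32.06 × (0.5360 − 0.2915) + 1.15 × 0.2915 = 7.837 + 0.3353 = 8.172 mg/L.
DO = C_s − D = 9.11 − 8.172 = 0.9381 mg/L.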